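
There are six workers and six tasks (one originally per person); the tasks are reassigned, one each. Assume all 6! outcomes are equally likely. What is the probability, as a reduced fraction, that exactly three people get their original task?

Favorable outcomes: C(6,3)·!3 = 20·2 = 40.
Total outcomes: 6! = 720.
Probability = 40/720 = 1/18.

1/18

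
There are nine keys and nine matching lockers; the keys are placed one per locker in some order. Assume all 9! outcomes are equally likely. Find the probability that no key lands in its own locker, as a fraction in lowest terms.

Favorable outcomes: !9 = 133496.
Total outcomes: 9! = 362880.
Probability = 133496/362880 = 16687/45360.

16687/45360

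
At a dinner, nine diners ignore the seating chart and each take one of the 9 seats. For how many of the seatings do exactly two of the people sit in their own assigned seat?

66744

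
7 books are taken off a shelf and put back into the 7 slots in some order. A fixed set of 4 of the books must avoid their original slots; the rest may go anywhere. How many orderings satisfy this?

Let A_j be the event that the j-th constrained one is fixed. By inclusion-exclusion over the 4 events:
Σ_{j=0}^{4} (-1)^j C(4,j)(7-j)!
= C(4,0)·7! - C(4,1)·6! + C(4,2)·5! - C(4,3)·4! + C(4,4)·3!
= 5040 - 2880 + 720 - 96 + 6
= 2790

2790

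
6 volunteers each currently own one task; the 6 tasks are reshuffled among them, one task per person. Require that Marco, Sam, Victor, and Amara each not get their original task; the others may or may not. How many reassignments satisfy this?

362

Inclusion-exclusion on the 4 forbidden self-matches:
Σ_{j=0}^{4} (-1)^j C(4,j)(6-j)!
= C(4,0)·6! - C(4,1)·5! + C(4,2)·4! - C(4,3)·3! + C(4,4)·2!
= 720 - 480 + 144 - 24 + 2
= 362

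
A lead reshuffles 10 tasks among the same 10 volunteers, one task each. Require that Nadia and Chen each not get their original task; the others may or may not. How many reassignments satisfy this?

2943360

Let A_j be the event that the j-th constrained one is fixed. By inclusion-exclusion over the 2 events:
Σ_{j=0}^{2} (-1)^j C(2,j)(10-j)!
= C(2,0)·10! - C(2,1)·9! + C(2,2)·8!
= 3628800 - 725760 + 40320
= 2943360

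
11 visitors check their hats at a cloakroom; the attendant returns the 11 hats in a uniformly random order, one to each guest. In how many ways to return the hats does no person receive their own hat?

14684570

!11 is the nearest integer to 11!/e.
11! = 39916800, and 39916800/e ≈ 14684570.08, so !11 = 14684570.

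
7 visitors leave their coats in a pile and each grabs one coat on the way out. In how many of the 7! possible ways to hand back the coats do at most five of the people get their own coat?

# with exactly i fixed is C(7,i)·!(7-i); sum over i=0..5:
  i=0: C(7,0)·!7 = 1·1854 = 1854
  i=1: C(7,1)·!6 = 7·265 = 1855
  i=2: C(7,2)·!5 = 21·44 = 924
  i=3: C(7,3)·!4 = 35·9 = 315
  i=4: C(7,4)·!3 = 35·2 = 70
  i=5: C(7,5)·!2 = 21·1 = 21
Total = 5039.

5039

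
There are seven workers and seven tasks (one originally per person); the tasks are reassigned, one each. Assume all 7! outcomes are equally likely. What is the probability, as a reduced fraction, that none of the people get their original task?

103/280

Favorable outcomes: !7 = 1854.
Total outcomes: 7! = 5040.
Probability = 1854/5040 = 103/280.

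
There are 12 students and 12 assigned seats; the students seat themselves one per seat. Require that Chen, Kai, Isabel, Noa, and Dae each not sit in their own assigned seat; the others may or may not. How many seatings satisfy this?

312273360

Let A_j be the event that the j-th constrained one is fixed. By inclusion-exclusion over the 5 events:
Σ_{j=0}^{5} (-1)^j C(5,j)(12-j)!
= C(5,0)·12! - C(5,1)·11! + C(5,2)·10! - C(5,3)·9! + C(5,4)·8! - C(5,5)·7!
= 479001600 - 199584000 + 36288000 - 3628800 + 201600 - 5040
= 312273360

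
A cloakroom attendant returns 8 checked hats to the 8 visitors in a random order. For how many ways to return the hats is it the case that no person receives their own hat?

14833

Recurrence: !8 = 8·!7 + (-1)^8.
!8 = 8·1854 + 1 = 14833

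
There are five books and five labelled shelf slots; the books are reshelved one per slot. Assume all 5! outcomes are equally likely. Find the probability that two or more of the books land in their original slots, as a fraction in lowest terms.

31/120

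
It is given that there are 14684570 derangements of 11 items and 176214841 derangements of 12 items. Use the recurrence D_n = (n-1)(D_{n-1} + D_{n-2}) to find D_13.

2290792932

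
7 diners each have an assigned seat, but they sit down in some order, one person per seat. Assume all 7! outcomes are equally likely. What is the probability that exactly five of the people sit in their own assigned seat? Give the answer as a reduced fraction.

Favorable outcomes: C(7,5)·!2 = 21·1 = 21.
Total outcomes: 7! = 5040.
Probability = 21/5040 = 1/240.

1/240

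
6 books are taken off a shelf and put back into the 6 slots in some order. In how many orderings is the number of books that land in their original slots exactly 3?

40

Pick the 3 fixed positions: C(6,3) = 20 ways.
The other 3 form a derangement: !3 = 2.
Total: 20 × 2 = 40.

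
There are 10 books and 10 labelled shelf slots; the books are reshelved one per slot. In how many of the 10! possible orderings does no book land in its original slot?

Recurrence: !10 = 9·(!9 + !8).
!10 = 9·(133496 + 14833) = 9·148329 = 1334961

1334961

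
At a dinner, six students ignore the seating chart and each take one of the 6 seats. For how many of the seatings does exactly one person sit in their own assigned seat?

Pick the single fixed position: C(6,1) = 6 ways.
The other 5 form a derangement: !5 = 44.
Total: 6 × 44 = 264.

264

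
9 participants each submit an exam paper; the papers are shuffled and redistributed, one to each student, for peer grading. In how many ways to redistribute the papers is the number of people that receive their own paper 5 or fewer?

362675

Sum C(9,i)·!(9-i) for i = 0..5:
  i=0: C(9,0)·!9 = 1·133496 = 133496
  i=1: C(9,1)·!8 = 9·14833 = 133497
  i=2: C(9,2)·!7 = 36·1854 = 66744
  i=3: C(9,3)·!6 = 84·265 = 22260
  i=4: C(9,4)·!5 = 126·44 = 5544
  i=5: C(9,5)·!4 = 126·9 = 1134
Total = 362675.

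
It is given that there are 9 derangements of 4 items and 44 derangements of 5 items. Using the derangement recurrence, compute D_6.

D_6 = (6-1)·(D_5 + D_4) = 5·(44 + 9) = 5·53 = 265.

265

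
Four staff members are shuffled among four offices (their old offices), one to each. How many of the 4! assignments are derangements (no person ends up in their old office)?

9

The number of derangements of 4 is !4 = Σ_{k=0}^{4} (-1)^k·4!/k!
= 4! - 4!/1! + 4!/2! - 4!/3! + 4!/4!
= 24 - 24 + 12 - 4 + 1
= 9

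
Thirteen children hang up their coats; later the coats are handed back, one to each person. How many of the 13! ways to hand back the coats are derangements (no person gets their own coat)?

2290792932

Recurrence: !13 = 12·(!12 + !11).
!13 = 12·(176214841 + 14684570) = 12·190899411 = 2290792932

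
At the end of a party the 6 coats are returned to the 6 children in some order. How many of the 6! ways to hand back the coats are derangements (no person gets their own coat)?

By inclusion-exclusion, !6 = Σ (-1)^k · 6!/k! for k=0..6
= 6! - 6!/1! + 6!/2! - 6!/3! + 6!/4! - 6!/5! + 6!/6!
= 720 - 720 + 360 - 120 + 30 - 6 + 1
= 265

265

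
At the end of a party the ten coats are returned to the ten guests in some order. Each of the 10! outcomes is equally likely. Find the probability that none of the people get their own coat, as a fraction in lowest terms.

Favorable outcomes: !10 = 1334961.
Total outcomes: 10! = 3628800.
Probability = 1334961/3628800 = 16481/44800.

16481/44800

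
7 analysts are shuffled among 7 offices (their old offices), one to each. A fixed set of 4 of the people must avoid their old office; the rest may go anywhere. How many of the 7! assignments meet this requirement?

2790

Let A_j be the event that the j-th constrained one is fixed. By inclusion-exclusion over the 4 events:
Σ_{j=0}^{4} (-1)^j C(4,j)(7-j)!
= C(4,0)·7! - C(4,1)·6! + C(4,2)·5! - C(4,3)·4! + C(4,4)·3!
= 5040 - 2880 + 720 - 96 + 6
= 2790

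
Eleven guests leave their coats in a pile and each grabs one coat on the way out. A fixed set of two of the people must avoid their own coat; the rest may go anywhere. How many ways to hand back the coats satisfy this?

Let A_j be the event that the j-th constrained one is fixed. By inclusion-exclusion over the 2 events:
Σ_{j=0}^{2} (-1)^j C(2,j)(11-j)!
= C(2,0)·11! - C(2,1)·10! + C(2,2)·9!
= 39916800 - 7257600 + 362880
= 33022080

33022080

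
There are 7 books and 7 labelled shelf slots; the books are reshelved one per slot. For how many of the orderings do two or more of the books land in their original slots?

1331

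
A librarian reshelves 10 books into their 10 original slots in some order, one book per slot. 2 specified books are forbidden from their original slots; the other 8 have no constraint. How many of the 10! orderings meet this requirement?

2943360

Inclusion-exclusion on the 2 forbidden self-matches:
Σ_{j=0}^{2} (-1)^j C(2,j)(10-j)!
= C(2,0)·10! - C(2,1)·9! + C(2,2)·8!
= 3628800 - 725760 + 40320
= 2943360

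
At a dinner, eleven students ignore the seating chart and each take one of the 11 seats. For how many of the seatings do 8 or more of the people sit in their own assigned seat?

386

# with exactly i fixed is C(11,i)·!(11-i); sum over i=8..11:
  i=8: C(11,8)·!3 = 165·2 = 330
  i=9: C(11,9)·!2 = 55·1 = 55
  i=10: C(11,10)·!1 = 11·0 = 0
  i=11: C(11,11)·!0 = 1·1 = 1
Total = 386.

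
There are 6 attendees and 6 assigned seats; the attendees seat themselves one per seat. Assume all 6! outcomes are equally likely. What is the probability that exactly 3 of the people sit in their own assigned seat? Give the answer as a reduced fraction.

1/18

Favorable outcomes: C(6,3)·!3 = 20·2 = 40.
Total outcomes: 6! = 720.
Probability = 40/720 = 1/18.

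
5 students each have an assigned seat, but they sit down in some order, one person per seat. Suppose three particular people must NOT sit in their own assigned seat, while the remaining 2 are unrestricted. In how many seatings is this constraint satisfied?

64

Let A_j be the event that the j-th constrained one is fixed. By inclusion-exclusion over the 3 events:
Σ_{j=0}^{3} (-1)^j C(3,j)(5-j)!
= C(3,0)·5! - C(3,1)·4! + C(3,2)·3! - C(3,3)·2!
= 120 - 72 + 18 - 2
= 64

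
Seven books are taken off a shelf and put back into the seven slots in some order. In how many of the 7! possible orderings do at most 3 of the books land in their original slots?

Sum C(7,i)·!(7-i) for i = 0..3:
  i=0: C(7,0)·!7 = 1·1854 = 1854
  i=1: C(7,1)·!6 = 7·265 = 1855
  i=2: C(7,2)·!5 = 21·44 = 924
  i=3: C(7,3)·!4 = 35·9 = 315
Total = 4948.

4948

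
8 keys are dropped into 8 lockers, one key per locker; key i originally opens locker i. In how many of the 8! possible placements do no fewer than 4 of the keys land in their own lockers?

771

Sum C(8,i)·!(8-i) for i = 4..8:
  i=4: C(8,4)·!4 = 70·9 = 630
  i=5: C(8,5)·!3 = 56·2 = 112
  i=6: C(8,6)·!2 = 28·1 = 28
  i=7: C(8,7)·!1 = 8·0 = 0
  i=8: C(8,8)·!0 = 1·1 = 1
Total = 771.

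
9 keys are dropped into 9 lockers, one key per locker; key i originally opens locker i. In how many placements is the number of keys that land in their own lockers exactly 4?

Pick the 4 fixed positions: C(9,4) = 126 ways.
The other 5 form a derangement: !5 = 44.
Total: 126 × 44 = 5544.

5544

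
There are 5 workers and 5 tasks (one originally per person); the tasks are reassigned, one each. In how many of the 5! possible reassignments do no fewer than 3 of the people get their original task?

# with exactly i fixed is C(5,i)·!(5-i); sum over i=3..5:
  i=3: C(5,3)·!2 = 10·1 = 10
  i=4: C(5,4)·!1 = 5·0 = 0
  i=5: C(5,5)·!0 = 1·1 = 1
Total = 11.

11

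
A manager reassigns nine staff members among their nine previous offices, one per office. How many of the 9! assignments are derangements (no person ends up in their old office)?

133496

!9 is the nearest integer to 9!/e.
9! = 362880, and 362880/e ≈ 133496.09, so !9 = 133496.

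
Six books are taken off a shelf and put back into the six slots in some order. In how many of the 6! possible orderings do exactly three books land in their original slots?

40

Choose which 3 of the 6 are fixed: C(6,3) = 20.
The other 3 form a derangement: !3 = 2.
Total: 20 × 2 = 40.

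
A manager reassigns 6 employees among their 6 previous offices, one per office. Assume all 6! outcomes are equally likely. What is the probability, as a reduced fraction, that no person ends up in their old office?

Favorable outcomes: !6 = 265.
Total outcomes: 6! = 720.
Probability = 265/720 = 53/144.

53/144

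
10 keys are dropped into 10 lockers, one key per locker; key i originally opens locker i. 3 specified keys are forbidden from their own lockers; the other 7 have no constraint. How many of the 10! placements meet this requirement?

2656080

Inclusion-exclusion on the 3 forbidden self-matches:
Σ_{j=0}^{3} (-1)^j C(3,j)(10-j)!
= C(3,0)·10! - C(3,1)·9! + C(3,2)·8! - C(3,3)·7!
= 3628800 - 1088640 + 120960 - 5040
= 2656080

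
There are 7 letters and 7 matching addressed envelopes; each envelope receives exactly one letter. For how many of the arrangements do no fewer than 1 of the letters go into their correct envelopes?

3186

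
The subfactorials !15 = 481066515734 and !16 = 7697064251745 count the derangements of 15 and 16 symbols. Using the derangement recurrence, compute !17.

130850092279664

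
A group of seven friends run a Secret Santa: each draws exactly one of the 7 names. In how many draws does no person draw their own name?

The number of derangements of 7 is !7 = Σ_{k=0}^{7} (-1)^k·7!/k!
= 7! - 7!/1! + 7!/2! - 7!/3! + 7!/4! - 7!/5! + 7!/6! - 7!/7!
= 5040 - 5040 + 2520 - 840 + 210 - 42 + 7 - 1
= 1854

1854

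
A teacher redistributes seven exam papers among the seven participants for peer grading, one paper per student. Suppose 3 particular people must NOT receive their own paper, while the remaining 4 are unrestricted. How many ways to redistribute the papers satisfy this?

3216

Inclusion-exclusion on the 3 forbidden self-matches:
Σ_{j=0}^{3} (-1)^j C(3,j)(7-j)!
= C(3,0)·7! - C(3,1)·6! + C(3,2)·5! - C(3,3)·4!
= 5040 - 2160 + 360 - 24
= 3216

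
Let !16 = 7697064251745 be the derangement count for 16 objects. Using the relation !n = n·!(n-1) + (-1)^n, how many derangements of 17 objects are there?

!17 = 17·7697064251745 - 1 = 130850092279664.

130850092279664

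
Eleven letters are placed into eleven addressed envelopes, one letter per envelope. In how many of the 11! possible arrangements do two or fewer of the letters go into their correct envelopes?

36711421

# with exactly i fixed is C(11,i)·!(11-i); sum over i=0..2:
  i=0: C(11,0)·!11 = 1·14684570 = 14684570
  i=1: C(11,1)·!10 = 11·1334961 = 14684571
  i=2: C(11,2)·!9 = 55·133496 = 7342280
Total = 36711421.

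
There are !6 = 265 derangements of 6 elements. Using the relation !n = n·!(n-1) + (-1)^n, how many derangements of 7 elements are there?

1854

!7 = 7·265 - 1 = 1854.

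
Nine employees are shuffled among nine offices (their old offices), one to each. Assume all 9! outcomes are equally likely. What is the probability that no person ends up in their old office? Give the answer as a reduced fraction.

Favorable outcomes: !9 = 133496.
Total outcomes: 9! = 362880.
Probability = 133496/362880 = 16687/45360.

16687/45360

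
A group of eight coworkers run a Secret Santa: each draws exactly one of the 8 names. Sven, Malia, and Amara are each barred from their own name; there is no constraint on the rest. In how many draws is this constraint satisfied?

Inclusion-exclusion on the 3 forbidden self-matches:
Σ_{j=0}^{3} (-1)^j C(3,j)(8-j)!
= C(3,0)·8! - C(3,1)·7! + C(3,2)·6! - C(3,3)·5!
= 40320 - 15120 + 2160 - 120
= 27240

27240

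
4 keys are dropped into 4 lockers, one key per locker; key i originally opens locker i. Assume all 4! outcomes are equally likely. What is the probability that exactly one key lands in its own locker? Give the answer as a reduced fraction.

1/3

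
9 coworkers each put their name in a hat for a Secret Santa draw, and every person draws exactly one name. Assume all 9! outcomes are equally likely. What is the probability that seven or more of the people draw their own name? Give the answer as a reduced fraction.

37/362880

Favorable outcomes: Σ_{i≥7} C(9,i)·!(9-i) = 36·1 + 9·0 + 1·1 = 37.
Total outcomes: 9! = 362880.
Probability = 37/362880 = 37/362880.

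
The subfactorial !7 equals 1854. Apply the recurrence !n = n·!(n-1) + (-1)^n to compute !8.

14833

!8 = 8·1854 + 1 = 14833.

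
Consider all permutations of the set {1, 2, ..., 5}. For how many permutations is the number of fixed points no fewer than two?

31

# with exactly i fixed is C(5,i)·!(5-i); sum over i=2..5:
  i=2: C(5,2)·!3 = 10·2 = 20
  i=3: C(5,3)·!2 = 10·1 = 10
  i=4: C(5,4)·!1 = 5·0 = 0
  i=5: C(5,5)·!0 = 1·1 = 1
Total = 31.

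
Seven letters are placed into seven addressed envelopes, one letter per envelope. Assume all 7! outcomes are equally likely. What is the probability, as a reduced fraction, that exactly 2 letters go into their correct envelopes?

11/60

Favorable outcomes: C(7,2)·!5 = 21·44 = 924.
Total outcomes: 7! = 5040.
Probability = 924/5040 = 11/60.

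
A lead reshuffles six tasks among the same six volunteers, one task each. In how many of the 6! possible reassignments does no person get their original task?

265

The subfactorial !6 = [6!/e] (nearest integer).
6! = 720, and 720/e ≈ 264.87, so !6 = 265.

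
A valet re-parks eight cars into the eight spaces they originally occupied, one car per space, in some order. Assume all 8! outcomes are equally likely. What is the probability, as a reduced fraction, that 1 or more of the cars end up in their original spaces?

3641/5760

Favorable outcomes: Σ_{i≥1} C(8,i)·!(8-i) = 8·1854 + 28·265 + 56·44 + 70·9 + 56·2 + 28·1 + 8·0 + 1·1 = 25487.
Total outcomes: 8! = 40320.
Probability = 25487/40320 = 3641/5760.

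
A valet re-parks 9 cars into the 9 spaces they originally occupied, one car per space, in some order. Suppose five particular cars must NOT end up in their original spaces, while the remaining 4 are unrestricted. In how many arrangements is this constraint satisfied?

205056

Let A_j be the event that the j-th constrained one is fixed. By inclusion-exclusion over the 5 events:
Σ_{j=0}^{5} (-1)^j C(5,j)(9-j)!
= C(5,0)·9! - C(5,1)·8! + C(5,2)·7! - C(5,3)·6! + C(5,4)·5! - C(5,5)·4!
= 362880 - 201600 + 50400 - 7200 + 600 - 24
= 205056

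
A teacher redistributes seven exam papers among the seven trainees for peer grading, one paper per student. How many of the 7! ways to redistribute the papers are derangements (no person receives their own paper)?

The subfactorial !7 = [7!/e] (nearest integer).
7! = 5040, and 5040/e ≈ 1854.11, so !7 = 1854.

1854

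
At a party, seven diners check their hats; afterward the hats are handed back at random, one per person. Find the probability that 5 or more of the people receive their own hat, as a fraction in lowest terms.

11/2520

Favorable outcomes: Σ_{i≥5} C(7,i)·!(7-i) = 21·1 + 7·0 + 1·1 = 22.
Total outcomes: 7! = 5040.
Probability = 22/5040 = 11/2520.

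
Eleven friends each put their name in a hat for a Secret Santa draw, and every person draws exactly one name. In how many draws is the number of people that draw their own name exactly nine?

55

Pick the 9 fixed positions: C(11,9) = 55 ways.
The remaining 2 must be deranged: !2 = 1.
Total: 55 × 1 = 55.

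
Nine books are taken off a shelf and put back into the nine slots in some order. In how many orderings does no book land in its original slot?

133496

!9 is the nearest integer to 9!/e.
9! = 362880, and 362880/e ≈ 133496.09, so !9 = 133496.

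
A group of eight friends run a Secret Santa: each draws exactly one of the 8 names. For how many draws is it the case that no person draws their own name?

The subfactorial !8 = [8!/e] (nearest integer).
8! = 40320, and 40320/e ≈ 14832.90, so !8 = 14833.

14833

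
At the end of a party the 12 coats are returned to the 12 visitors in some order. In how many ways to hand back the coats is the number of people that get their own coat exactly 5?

Choose which 5 of the 12 are fixed: C(12,5) = 792.
The other 7 form a derangement: !7 = 1854.
Total: 792 × 1854 = 1468368.

1468368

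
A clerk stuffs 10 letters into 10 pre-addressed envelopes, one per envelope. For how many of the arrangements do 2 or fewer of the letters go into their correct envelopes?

Sum C(10,i)·!(10-i) for i = 0..2:
  i=0: C(10,0)·!10 = 1·1334961 = 1334961
  i=1: C(10,1)·!9 = 10·133496 = 1334960
  i=2: C(10,2)·!8 = 45·14833 = 667485
Total = 3337406.

3337406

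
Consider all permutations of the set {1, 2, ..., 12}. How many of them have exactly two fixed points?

88107426

Pick the 2 fixed positions: C(12,2) = 66 ways.
The other 10 form a derangement: !10 = 1334961.
Total: 66 × 1334961 = 88107426.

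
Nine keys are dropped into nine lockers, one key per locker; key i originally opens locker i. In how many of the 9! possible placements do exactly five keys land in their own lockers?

Pick the 5 fixed positions: C(9,5) = 126 ways.
The remaining 4 must be deranged: !4 = 9.
Total: 126 × 9 = 1134.

1134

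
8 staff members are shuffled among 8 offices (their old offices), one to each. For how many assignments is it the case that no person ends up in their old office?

14833

!8 = 8! · Σ_{k=0}^{8} (-1)^k/k!
= 8! - 8!/1! + 8!/2! - 8!/3! + 8!/4! - 8!/5! + 8!/6! - 8!/7! + 8!/8!
= 40320 - 40320 + 20160 - 6720 + 1680 - 336 + 56 - 8 + 1
= 14833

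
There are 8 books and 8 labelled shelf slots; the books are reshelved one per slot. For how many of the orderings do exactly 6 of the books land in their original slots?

28

Choose which 6 of the 8 are fixed: C(8,6) = 28.
The other 2 form a derangement: !2 = 1.
Total: 28 × 1 = 28.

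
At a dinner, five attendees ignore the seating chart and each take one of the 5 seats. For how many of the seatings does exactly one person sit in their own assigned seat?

Pick the single fixed position: C(5,1) = 5 ways.
The other 4 form a derangement: !4 = 9.
Total: 5 × 9 = 45.

45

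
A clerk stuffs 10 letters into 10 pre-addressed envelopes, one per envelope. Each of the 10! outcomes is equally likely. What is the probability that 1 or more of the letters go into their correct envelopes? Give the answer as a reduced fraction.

Favorable outcomes: Σ_{i≥1} C(10,i)·!(10-i) = 10·133496 + 45·14833 + 120·1854 + 210·265 + 252·44 + 210·9 + 120·2 + 45·1 + 10·0 + 1·1 = 2293839.
Total outcomes: 10! = 3628800.
Probability = 2293839/3628800 = 28319/44800.

28319/44800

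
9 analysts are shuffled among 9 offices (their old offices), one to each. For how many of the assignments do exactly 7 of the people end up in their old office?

Pick the 7 fixed positions: C(9,7) = 36 ways.
The other 2 form a derangement: !2 = 1.
Total: 36 × 1 = 36.

36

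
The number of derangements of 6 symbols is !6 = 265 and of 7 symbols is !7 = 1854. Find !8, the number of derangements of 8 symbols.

!8 = (8-1)·(!7 + !6) = 7·(1854 + 265) = 7·2119 = 14833.

14833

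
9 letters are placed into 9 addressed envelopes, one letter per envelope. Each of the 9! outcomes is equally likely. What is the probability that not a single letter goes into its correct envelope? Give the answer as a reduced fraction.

16687/45360

Favorable outcomes: !9 = 133496.
Total outcomes: 9! = 362880.
Probability = 133496/362880 = 16687/45360.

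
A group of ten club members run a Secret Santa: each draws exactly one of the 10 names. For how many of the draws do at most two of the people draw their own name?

3337406

# with exactly i fixed is C(10,i)·!(10-i); sum over i=0..2:
  i=0: C(10,0)·!10 = 1·1334961 = 1334961
  i=1: C(10,1)·!9 = 10·133496 = 1334960
  i=2: C(10,2)·!8 = 45·14833 = 667485
Total = 3337406.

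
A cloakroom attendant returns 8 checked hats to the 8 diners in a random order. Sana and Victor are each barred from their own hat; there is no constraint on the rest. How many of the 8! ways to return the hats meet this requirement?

30960

Inclusion-exclusion on the 2 forbidden self-matches:
Σ_{j=0}^{2} (-1)^j C(2,j)(8-j)!
= C(2,0)·8! - C(2,1)·7! + C(2,2)·6!
= 40320 - 10080 + 720
= 30960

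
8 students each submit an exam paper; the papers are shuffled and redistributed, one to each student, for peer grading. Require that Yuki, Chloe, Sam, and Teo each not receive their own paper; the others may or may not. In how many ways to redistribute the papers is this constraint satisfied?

Let A_j be the event that the j-th constrained one is fixed. By inclusion-exclusion over the 4 events:
Σ_{j=0}^{4} (-1)^j C(4,j)(8-j)!
= C(4,0)·8! - C(4,1)·7! + C(4,2)·6! - C(4,3)·5! + C(4,4)·4!
= 40320 - 20160 + 4320 - 480 + 24
= 24024

24024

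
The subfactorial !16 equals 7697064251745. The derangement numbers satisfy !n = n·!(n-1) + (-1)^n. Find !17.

130850092279664

!17 = 17·7697064251745 - 1 = 130850092279664.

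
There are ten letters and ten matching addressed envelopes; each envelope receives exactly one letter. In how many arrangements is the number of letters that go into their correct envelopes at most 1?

2669921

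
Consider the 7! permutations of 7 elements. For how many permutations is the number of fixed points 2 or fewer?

4633

# with exactly i fixed is C(7,i)·!(7-i); sum over i=0..2:
  i=0: C(7,0)·!7 = 1·1854 = 1854
  i=1: C(7,1)·!6 = 7·265 = 1855
  i=2: C(7,2)·!5 = 21·44 = 924
Total = 4633.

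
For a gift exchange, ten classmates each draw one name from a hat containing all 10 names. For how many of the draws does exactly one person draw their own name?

Choose which one of the 10 is fixed: C(10,1) = 10.
The remaining 9 must be deranged: !9 = 133496.
Total: 10 × 133496 = 1334960.

1334960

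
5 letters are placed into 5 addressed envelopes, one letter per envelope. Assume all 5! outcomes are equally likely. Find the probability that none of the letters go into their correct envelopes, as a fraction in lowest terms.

11/30

Favorable outcomes: !5 = 44.
Total outcomes: 5! = 120.
Probability = 44/120 = 11/30.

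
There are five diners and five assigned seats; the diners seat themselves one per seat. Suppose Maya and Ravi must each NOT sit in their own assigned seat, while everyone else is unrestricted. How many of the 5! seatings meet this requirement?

78

Let A_j be the event that the j-th constrained one is fixed. By inclusion-exclusion over the 2 events:
Σ_{j=0}^{2} (-1)^j C(2,j)(5-j)!
= C(2,0)·5! - C(2,1)·4! + C(2,2)·3!
= 120 - 48 + 6
= 78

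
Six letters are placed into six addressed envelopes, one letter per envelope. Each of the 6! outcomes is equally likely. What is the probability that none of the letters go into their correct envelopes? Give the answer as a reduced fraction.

53/144

Favorable outcomes: !6 = 265.
Total outcomes: 6! = 720.
Probability = 265/720 = 53/144.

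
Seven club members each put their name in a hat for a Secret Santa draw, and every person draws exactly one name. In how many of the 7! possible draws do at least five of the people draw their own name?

22

Sum C(7,i)·!(7-i) for i = 5..7:
  i=5: C(7,5)·!2 = 21·1 = 21
  i=6: C(7,6)·!1 = 7·0 = 0
  i=7: C(7,7)·!0 = 1·1 = 1
Total = 22.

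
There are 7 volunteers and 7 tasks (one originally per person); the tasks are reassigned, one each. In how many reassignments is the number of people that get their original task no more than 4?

Sum C(7,i)·!(7-i) for i = 0..4:
  i=0: C(7,0)·!7 = 1·1854 = 1854
  i=1: C(7,1)·!6 = 7·265 = 1855
  i=2: C(7,2)·!5 = 21·44 = 924
  i=3: C(7,3)·!4 = 35·9 = 315
  i=4: C(7,4)·!3 = 35·2 = 70
Total = 5018.

5018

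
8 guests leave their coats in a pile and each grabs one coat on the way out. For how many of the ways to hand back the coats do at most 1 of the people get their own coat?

29665

# with exactly i fixed is C(8,i)·!(8-i); sum over i=0..1:
  i=0: C(8,0)·!8 = 1·14833 = 14833
  i=1: C(8,1)·!7 = 8·1854 = 14832
Total = 29665.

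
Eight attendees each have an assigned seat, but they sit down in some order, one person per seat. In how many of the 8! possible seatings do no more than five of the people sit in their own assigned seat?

# with exactly i fixed is C(8,i)·!(8-i); sum over i=0..5:
  i=0: C(8,0)·!8 = 1·14833 = 14833
  i=1: C(8,1)·!7 = 8·1854 = 14832
  i=2: C(8,2)·!6 = 28·265 = 7420
  i=3: C(8,3)·!5 = 56·44 = 2464
  i=4: C(8,4)·!4 = 70·9 = 630
  i=5: C(8,5)·!3 = 56·2 = 112
Total = 40291.

40291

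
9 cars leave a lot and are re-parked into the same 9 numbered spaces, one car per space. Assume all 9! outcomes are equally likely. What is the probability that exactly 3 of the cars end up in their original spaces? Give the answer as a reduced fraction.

53/864

Favorable outcomes: C(9,3)·!6 = 84·265 = 22260.
Total outcomes: 9! = 362880.
Probability = 22260/362880 = 53/864.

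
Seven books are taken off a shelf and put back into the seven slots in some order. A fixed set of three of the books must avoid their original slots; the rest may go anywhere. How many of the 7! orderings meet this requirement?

3216

Let A_j be the event that the j-th constrained one is fixed. By inclusion-exclusion over the 3 events:
Σ_{j=0}^{3} (-1)^j C(3,j)(7-j)!
= C(3,0)·7! - C(3,1)·6! + C(3,2)·5! - C(3,3)·4!
= 5040 - 2160 + 360 - 24
= 3216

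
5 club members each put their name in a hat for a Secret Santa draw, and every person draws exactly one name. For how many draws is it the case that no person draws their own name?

44

Recurrence: !5 = 4·(!4 + !3).
!5 = 4·(9 + 2) = 4·11 = 44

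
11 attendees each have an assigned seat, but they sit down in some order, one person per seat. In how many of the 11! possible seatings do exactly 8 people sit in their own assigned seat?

330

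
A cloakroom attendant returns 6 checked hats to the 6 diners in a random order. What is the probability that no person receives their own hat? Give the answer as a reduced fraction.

Favorable outcomes: !6 = 265.
Total outcomes: 6! = 720.
Probability = 265/720 = 53/144.

53/144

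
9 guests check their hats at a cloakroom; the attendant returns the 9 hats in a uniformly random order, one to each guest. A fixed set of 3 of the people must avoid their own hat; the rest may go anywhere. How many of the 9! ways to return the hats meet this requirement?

256320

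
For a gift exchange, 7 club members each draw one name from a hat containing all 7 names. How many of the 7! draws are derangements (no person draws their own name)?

The number of derangements of 7 is !7 = Σ_{k=0}^{7} (-1)^k·7!/k!
= 7! - 7!/1! + 7!/2! - 7!/3! + 7!/4! - 7!/5! + 7!/6! - 7!/7!
= 5040 - 5040 + 2520 - 840 + 210 - 42 + 7 - 1
= 1854

1854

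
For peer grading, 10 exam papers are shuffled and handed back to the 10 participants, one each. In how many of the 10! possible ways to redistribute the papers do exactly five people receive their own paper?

Choose which 5 of the 10 are fixed: C(10,5) = 252.
The other 5 form a derangement: !5 = 44.
Total: 252 × 44 = 11088.

11088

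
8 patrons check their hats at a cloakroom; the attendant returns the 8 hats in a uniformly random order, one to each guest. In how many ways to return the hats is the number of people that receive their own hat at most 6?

Sum C(8,i)·!(8-i) for i = 0..6:
  i=0: C(8,0)·!8 = 1·14833 = 14833
  i=1: C(8,1)·!7 = 8·1854 = 14832
  i=2: C(8,2)·!6 = 28·265 = 7420
  i=3: C(8,3)·!5 = 56·44 = 2464
  i=4: C(8,4)·!4 = 70·9 = 630
  i=5: C(8,5)·!3 = 56·2 = 112
  i=6: C(8,6)·!2 = 28·1 = 28
Total = 40319.

40319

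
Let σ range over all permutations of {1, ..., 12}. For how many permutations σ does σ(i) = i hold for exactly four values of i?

7342335

Pick the 4 fixed positions: C(12,4) = 495 ways.
The remaining 8 must be deranged: !8 = 14833.
Total: 495 × 14833 = 7342335.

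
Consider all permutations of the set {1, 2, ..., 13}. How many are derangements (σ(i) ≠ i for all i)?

Use !n = n·!(n-1) + (-1)^n.
!13 = 13·176214841 - 1 = 2290792932

2290792932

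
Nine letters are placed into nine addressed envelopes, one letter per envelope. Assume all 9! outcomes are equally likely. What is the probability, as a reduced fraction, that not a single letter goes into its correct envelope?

Favorable outcomes: !9 = 133496.
Total outcomes: 9! = 362880.
Probability = 133496/362880 = 16687/45360.

16687/45360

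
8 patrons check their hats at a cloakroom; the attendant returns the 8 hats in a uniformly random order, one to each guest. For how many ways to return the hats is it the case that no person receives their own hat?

!8 = 8! · Σ_{k=0}^{8} (-1)^k/k!
= 8! - 8!/1! + 8!/2! - 8!/3! + 8!/4! - 8!/5! + 8!/6! - 8!/7! + 8!/8!
= 40320 - 40320 + 20160 - 6720 + 1680 - 336 + 56 - 8 + 1
= 14833

14833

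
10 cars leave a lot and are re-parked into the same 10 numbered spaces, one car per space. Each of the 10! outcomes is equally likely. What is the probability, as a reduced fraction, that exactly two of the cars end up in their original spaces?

2119/11520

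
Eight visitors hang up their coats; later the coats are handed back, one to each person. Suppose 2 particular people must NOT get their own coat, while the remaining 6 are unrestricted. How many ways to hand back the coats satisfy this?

Let A_j be the event that the j-th constrained one is fixed. By inclusion-exclusion over the 2 events:
Σ_{j=0}^{2} (-1)^j C(2,j)(8-j)!
= C(2,0)·8! - C(2,1)·7! + C(2,2)·6!
= 40320 - 10080 + 720
= 30960

30960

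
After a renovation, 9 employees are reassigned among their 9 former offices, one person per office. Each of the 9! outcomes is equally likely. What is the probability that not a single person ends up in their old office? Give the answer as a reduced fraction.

Favorable outcomes: !9 = 133496.
Total outcomes: 9! = 362880.
Probability = 133496/362880 = 16687/45360.

16687/45360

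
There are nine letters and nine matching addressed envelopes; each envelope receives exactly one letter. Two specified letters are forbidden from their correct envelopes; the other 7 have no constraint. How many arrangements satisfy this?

287280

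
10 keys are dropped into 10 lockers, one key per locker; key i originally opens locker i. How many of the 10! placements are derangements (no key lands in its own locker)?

Use !n = (n-1)(!(n-1) + !(n-2)).
!10 = 9·(133496 + 14833) = 9·148329 = 1334961

1334961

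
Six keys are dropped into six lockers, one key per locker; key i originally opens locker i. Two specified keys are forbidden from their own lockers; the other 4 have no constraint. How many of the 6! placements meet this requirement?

504

Inclusion-exclusion on the 2 forbidden self-matches:
Σ_{j=0}^{2} (-1)^j C(2,j)(6-j)!
= C(2,0)·6! - C(2,1)·5! + C(2,2)·4!
= 720 - 240 + 24
= 504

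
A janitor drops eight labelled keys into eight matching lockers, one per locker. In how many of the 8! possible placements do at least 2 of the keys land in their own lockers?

10655

Sum C(8,i)·!(8-i) for i = 2..8:
  i=2: C(8,2)·!6 = 28·265 = 7420
  i=3: C(8,3)·!5 = 56·44 = 2464
  i=4: C(8,4)·!4 = 70·9 = 630
  i=5: C(8,5)·!3 = 56·2 = 112
  i=6: C(8,6)·!2 = 28·1 = 28
  i=7: C(8,7)·!1 = 8·0 = 0
  i=8: C(8,8)·!0 = 1·1 = 1
Total = 10655.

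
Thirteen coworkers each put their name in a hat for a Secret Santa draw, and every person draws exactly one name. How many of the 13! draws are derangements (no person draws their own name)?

By inclusion-exclusion, !13 = Σ (-1)^k · 13!/k! for k=0..13
= 13! - 13!/1! + 13!/2! - 13!/3! + 13!/4! - 13!/5! + 13!/6! - 13!/7! + 13!/8! - 13!/9! + 13!/10! - 13!/11! + 13!/12! - 13!/13!
= 6227020800 - 6227020800 + 3113510400 - 1037836800 + 259459200 - 51891840 + 8648640 - 1235520 + 154440 - 17160 + 1716 - 156 + 13 - 1
= 2290792932

2290792932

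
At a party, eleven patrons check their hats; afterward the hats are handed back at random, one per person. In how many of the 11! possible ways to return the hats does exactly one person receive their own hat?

Pick the single fixed position: C(11,1) = 11 ways.
The other 10 form a derangement: !10 = 1334961.
Total: 11 × 1334961 = 14684571.

14684571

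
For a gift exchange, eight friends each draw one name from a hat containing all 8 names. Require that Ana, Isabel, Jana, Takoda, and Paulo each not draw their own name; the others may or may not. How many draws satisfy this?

Inclusion-exclusion on the 5 forbidden self-matches:
Σ_{j=0}^{5} (-1)^j C(5,j)(8-j)!
= C(5,0)·8! - C(5,1)·7! + C(5,2)·6! - C(5,3)·5! + C(5,4)·4! - C(5,5)·3!
= 40320 - 25200 + 7200 - 1200 + 120 - 6
= 21234

21234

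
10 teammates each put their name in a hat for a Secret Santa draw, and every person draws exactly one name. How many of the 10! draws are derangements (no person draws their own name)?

By inclusion-exclusion, !10 = Σ (-1)^k · 10!/k! for k=0..10
= 10! - 10!/1! + 10!/2! - 10!/3! + 10!/4! - 10!/5! + 10!/6! - 10!/7! + 10!/8! - 10!/9! + 10!/10!
= 3628800 - 3628800 + 1814400 - 604800 + 151200 - 30240 + 5040 - 720 + 90 - 10 + 1
= 1334961

1334961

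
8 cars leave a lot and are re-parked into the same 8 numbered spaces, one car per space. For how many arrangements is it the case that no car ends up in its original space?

14833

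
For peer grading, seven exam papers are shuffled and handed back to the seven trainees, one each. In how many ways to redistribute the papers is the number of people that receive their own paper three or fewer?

# with exactly i fixed is C(7,i)·!(7-i); sum over i=0..3:
  i=0: C(7,0)·!7 = 1·1854 = 1854
  i=1: C(7,1)·!6 = 7·265 = 1855
  i=2: C(7,2)·!5 = 21·44 = 924
  i=3: C(7,3)·!4 = 35·9 = 315
Total = 4948.

4948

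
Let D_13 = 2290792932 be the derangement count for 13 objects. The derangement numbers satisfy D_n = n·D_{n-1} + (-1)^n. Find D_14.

32071101049

D_14 = 14·2290792932 + 1 = 32071101049.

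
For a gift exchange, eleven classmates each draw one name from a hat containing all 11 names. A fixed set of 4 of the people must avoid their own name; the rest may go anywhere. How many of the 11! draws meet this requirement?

27422640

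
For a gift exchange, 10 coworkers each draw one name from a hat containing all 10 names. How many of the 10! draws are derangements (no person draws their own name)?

1334961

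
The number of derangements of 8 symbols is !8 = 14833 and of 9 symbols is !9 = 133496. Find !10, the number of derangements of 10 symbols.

!10 = (10-1)·(!9 + !8) = 9·(133496 + 14833) = 9·148329 = 1334961.

1334961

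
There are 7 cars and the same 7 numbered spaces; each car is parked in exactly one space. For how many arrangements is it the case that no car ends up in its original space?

1854

The subfactorial !7 = [7!/e] (nearest integer).
7! = 5040, and 5040/e ≈ 1854.11, so !7 = 1854.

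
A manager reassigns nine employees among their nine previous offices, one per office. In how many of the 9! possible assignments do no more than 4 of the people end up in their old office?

361541

Sum C(9,i)·!(9-i) for i = 0..4:
  i=0: C(9,0)·!9 = 1·133496 = 133496
  i=1: C(9,1)·!8 = 9·14833 = 133497
  i=2: C(9,2)·!7 = 36·1854 = 66744
  i=3: C(9,3)·!6 = 84·265 = 22260
  i=4: C(9,4)·!5 = 126·44 = 5544
Total = 361541.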